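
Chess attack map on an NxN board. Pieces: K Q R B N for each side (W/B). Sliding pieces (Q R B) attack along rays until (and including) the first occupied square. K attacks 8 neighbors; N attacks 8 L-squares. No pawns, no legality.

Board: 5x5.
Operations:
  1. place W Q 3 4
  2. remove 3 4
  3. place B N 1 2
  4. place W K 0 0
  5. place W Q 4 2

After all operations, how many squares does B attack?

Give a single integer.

Answer: 6

Derivation:
Op 1: place WQ@(3,4)
Op 2: remove (3,4)
Op 3: place BN@(1,2)
Op 4: place WK@(0,0)
Op 5: place WQ@(4,2)
Per-piece attacks for B:
  BN@(1,2): attacks (2,4) (3,3) (0,4) (2,0) (3,1) (0,0)
Union (6 distinct): (0,0) (0,4) (2,0) (2,4) (3,1) (3,3)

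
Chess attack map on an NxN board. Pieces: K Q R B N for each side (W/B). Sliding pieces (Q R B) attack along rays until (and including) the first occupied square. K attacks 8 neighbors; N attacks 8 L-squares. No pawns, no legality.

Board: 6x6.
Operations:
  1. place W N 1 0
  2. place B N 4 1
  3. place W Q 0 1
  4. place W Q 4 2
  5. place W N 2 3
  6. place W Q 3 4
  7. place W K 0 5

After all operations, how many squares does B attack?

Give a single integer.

Answer: 4

Derivation:
Op 1: place WN@(1,0)
Op 2: place BN@(4,1)
Op 3: place WQ@(0,1)
Op 4: place WQ@(4,2)
Op 5: place WN@(2,3)
Op 6: place WQ@(3,4)
Op 7: place WK@(0,5)
Per-piece attacks for B:
  BN@(4,1): attacks (5,3) (3,3) (2,2) (2,0)
Union (4 distinct): (2,0) (2,2) (3,3) (5,3)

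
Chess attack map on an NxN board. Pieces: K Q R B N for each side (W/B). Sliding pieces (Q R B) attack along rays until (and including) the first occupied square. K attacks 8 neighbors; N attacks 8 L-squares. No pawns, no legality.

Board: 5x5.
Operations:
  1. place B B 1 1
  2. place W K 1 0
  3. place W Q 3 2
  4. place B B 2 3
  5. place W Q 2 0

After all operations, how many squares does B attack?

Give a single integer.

Op 1: place BB@(1,1)
Op 2: place WK@(1,0)
Op 3: place WQ@(3,2)
Op 4: place BB@(2,3)
Op 5: place WQ@(2,0)
Per-piece attacks for B:
  BB@(1,1): attacks (2,2) (3,3) (4,4) (2,0) (0,2) (0,0) [ray(1,-1) blocked at (2,0)]
  BB@(2,3): attacks (3,4) (3,2) (1,4) (1,2) (0,1) [ray(1,-1) blocked at (3,2)]
Union (11 distinct): (0,0) (0,1) (0,2) (1,2) (1,4) (2,0) (2,2) (3,2) (3,3) (3,4) (4,4)

Answer: 11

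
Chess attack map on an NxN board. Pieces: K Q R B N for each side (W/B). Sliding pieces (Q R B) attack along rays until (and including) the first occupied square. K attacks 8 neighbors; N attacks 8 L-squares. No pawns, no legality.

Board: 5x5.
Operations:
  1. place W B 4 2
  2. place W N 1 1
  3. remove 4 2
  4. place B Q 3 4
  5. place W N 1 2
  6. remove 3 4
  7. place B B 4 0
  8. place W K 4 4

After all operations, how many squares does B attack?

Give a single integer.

Answer: 4

Derivation:
Op 1: place WB@(4,2)
Op 2: place WN@(1,1)
Op 3: remove (4,2)
Op 4: place BQ@(3,4)
Op 5: place WN@(1,2)
Op 6: remove (3,4)
Op 7: place BB@(4,0)
Op 8: place WK@(4,4)
Per-piece attacks for B:
  BB@(4,0): attacks (3,1) (2,2) (1,3) (0,4)
Union (4 distinct): (0,4) (1,3) (2,2) (3,1)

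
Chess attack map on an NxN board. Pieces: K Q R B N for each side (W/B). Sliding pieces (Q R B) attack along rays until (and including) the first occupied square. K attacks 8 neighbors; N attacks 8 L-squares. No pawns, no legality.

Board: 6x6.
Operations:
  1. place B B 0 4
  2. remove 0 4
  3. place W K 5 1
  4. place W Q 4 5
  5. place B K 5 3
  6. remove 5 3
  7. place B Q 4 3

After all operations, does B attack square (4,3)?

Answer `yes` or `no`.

Answer: no

Derivation:
Op 1: place BB@(0,4)
Op 2: remove (0,4)
Op 3: place WK@(5,1)
Op 4: place WQ@(4,5)
Op 5: place BK@(5,3)
Op 6: remove (5,3)
Op 7: place BQ@(4,3)
Per-piece attacks for B:
  BQ@(4,3): attacks (4,4) (4,5) (4,2) (4,1) (4,0) (5,3) (3,3) (2,3) (1,3) (0,3) (5,4) (5,2) (3,4) (2,5) (3,2) (2,1) (1,0) [ray(0,1) blocked at (4,5)]
B attacks (4,3): no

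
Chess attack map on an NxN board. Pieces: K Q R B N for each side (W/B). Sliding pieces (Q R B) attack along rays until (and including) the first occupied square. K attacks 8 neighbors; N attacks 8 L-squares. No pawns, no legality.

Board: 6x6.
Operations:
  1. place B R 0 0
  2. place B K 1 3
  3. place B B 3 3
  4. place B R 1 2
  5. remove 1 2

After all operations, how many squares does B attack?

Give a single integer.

Op 1: place BR@(0,0)
Op 2: place BK@(1,3)
Op 3: place BB@(3,3)
Op 4: place BR@(1,2)
Op 5: remove (1,2)
Per-piece attacks for B:
  BR@(0,0): attacks (0,1) (0,2) (0,3) (0,4) (0,5) (1,0) (2,0) (3,0) (4,0) (5,0)
  BK@(1,3): attacks (1,4) (1,2) (2,3) (0,3) (2,4) (2,2) (0,4) (0,2)
  BB@(3,3): attacks (4,4) (5,5) (4,2) (5,1) (2,4) (1,5) (2,2) (1,1) (0,0) [ray(-1,-1) blocked at (0,0)]
Union (22 distinct): (0,0) (0,1) (0,2) (0,3) (0,4) (0,5) (1,0) (1,1) (1,2) (1,4) (1,5) (2,0) (2,2) (2,3) (2,4) (3,0) (4,0) (4,2) (4,4) (5,0) (5,1) (5,5)

Answer: 22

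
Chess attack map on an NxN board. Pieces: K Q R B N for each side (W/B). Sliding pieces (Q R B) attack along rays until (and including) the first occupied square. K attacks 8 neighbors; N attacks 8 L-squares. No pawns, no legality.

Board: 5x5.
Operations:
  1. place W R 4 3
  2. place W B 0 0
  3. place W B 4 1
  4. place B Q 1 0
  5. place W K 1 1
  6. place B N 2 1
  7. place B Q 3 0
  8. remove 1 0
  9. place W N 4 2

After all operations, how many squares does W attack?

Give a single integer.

Answer: 19

Derivation:
Op 1: place WR@(4,3)
Op 2: place WB@(0,0)
Op 3: place WB@(4,1)
Op 4: place BQ@(1,0)
Op 5: place WK@(1,1)
Op 6: place BN@(2,1)
Op 7: place BQ@(3,0)
Op 8: remove (1,0)
Op 9: place WN@(4,2)
Per-piece attacks for W:
  WB@(0,0): attacks (1,1) [ray(1,1) blocked at (1,1)]
  WK@(1,1): attacks (1,2) (1,0) (2,1) (0,1) (2,2) (2,0) (0,2) (0,0)
  WB@(4,1): attacks (3,2) (2,3) (1,4) (3,0) [ray(-1,-1) blocked at (3,0)]
  WN@(4,2): attacks (3,4) (2,3) (3,0) (2,1)
  WR@(4,3): attacks (4,4) (4,2) (3,3) (2,3) (1,3) (0,3) [ray(0,-1) blocked at (4,2)]
Union (19 distinct): (0,0) (0,1) (0,2) (0,3) (1,0) (1,1) (1,2) (1,3) (1,4) (2,0) (2,1) (2,2) (2,3) (3,0) (3,2) (3,3) (3,4) (4,2) (4,4)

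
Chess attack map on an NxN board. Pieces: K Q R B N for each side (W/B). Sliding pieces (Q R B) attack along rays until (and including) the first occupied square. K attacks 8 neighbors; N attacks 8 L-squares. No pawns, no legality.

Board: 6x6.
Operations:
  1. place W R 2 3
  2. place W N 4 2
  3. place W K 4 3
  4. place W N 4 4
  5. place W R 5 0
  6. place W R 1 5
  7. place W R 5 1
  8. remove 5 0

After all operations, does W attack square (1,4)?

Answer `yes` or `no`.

Answer: yes

Derivation:
Op 1: place WR@(2,3)
Op 2: place WN@(4,2)
Op 3: place WK@(4,3)
Op 4: place WN@(4,4)
Op 5: place WR@(5,0)
Op 6: place WR@(1,5)
Op 7: place WR@(5,1)
Op 8: remove (5,0)
Per-piece attacks for W:
  WR@(1,5): attacks (1,4) (1,3) (1,2) (1,1) (1,0) (2,5) (3,5) (4,5) (5,5) (0,5)
  WR@(2,3): attacks (2,4) (2,5) (2,2) (2,1) (2,0) (3,3) (4,3) (1,3) (0,3) [ray(1,0) blocked at (4,3)]
  WN@(4,2): attacks (5,4) (3,4) (2,3) (5,0) (3,0) (2,1)
  WK@(4,3): attacks (4,4) (4,2) (5,3) (3,3) (5,4) (5,2) (3,4) (3,2)
  WN@(4,4): attacks (2,5) (5,2) (3,2) (2,3)
  WR@(5,1): attacks (5,2) (5,3) (5,4) (5,5) (5,0) (4,1) (3,1) (2,1) (1,1) (0,1)
W attacks (1,4): yes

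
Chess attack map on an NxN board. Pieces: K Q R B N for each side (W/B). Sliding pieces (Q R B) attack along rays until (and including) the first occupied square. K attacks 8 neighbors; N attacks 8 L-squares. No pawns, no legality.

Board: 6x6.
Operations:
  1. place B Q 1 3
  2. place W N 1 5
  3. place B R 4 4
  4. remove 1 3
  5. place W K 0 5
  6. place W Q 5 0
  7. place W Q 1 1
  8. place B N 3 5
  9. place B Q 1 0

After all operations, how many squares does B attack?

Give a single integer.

Answer: 19

Derivation:
Op 1: place BQ@(1,3)
Op 2: place WN@(1,5)
Op 3: place BR@(4,4)
Op 4: remove (1,3)
Op 5: place WK@(0,5)
Op 6: place WQ@(5,0)
Op 7: place WQ@(1,1)
Op 8: place BN@(3,5)
Op 9: place BQ@(1,0)
Per-piece attacks for B:
  BQ@(1,0): attacks (1,1) (2,0) (3,0) (4,0) (5,0) (0,0) (2,1) (3,2) (4,3) (5,4) (0,1) [ray(0,1) blocked at (1,1); ray(1,0) blocked at (5,0)]
  BN@(3,5): attacks (4,3) (5,4) (2,3) (1,4)
  BR@(4,4): attacks (4,5) (4,3) (4,2) (4,1) (4,0) (5,4) (3,4) (2,4) (1,4) (0,4)
Union (19 distinct): (0,0) (0,1) (0,4) (1,1) (1,4) (2,0) (2,1) (2,3) (2,4) (3,0) (3,2) (3,4) (4,0) (4,1) (4,2) (4,3) (4,5) (5,0) (5,4)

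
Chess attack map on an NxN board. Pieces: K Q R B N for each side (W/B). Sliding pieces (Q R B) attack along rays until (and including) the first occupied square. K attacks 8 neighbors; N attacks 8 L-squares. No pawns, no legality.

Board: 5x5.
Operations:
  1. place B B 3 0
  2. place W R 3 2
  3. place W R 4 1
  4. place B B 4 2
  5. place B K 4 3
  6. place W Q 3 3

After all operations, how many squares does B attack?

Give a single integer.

Answer: 11

Derivation:
Op 1: place BB@(3,0)
Op 2: place WR@(3,2)
Op 3: place WR@(4,1)
Op 4: place BB@(4,2)
Op 5: place BK@(4,3)
Op 6: place WQ@(3,3)
Per-piece attacks for B:
  BB@(3,0): attacks (4,1) (2,1) (1,2) (0,3) [ray(1,1) blocked at (4,1)]
  BB@(4,2): attacks (3,3) (3,1) (2,0) [ray(-1,1) blocked at (3,3)]
  BK@(4,3): attacks (4,4) (4,2) (3,3) (3,4) (3,2)
Union (11 distinct): (0,3) (1,2) (2,0) (2,1) (3,1) (3,2) (3,3) (3,4) (4,1) (4,2) (4,4)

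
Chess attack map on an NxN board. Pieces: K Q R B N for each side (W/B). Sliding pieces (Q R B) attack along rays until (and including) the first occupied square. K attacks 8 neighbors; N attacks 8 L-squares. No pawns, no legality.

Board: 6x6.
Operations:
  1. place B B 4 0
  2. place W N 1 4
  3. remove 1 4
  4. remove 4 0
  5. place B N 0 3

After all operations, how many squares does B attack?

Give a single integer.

Op 1: place BB@(4,0)
Op 2: place WN@(1,4)
Op 3: remove (1,4)
Op 4: remove (4,0)
Op 5: place BN@(0,3)
Per-piece attacks for B:
  BN@(0,3): attacks (1,5) (2,4) (1,1) (2,2)
Union (4 distinct): (1,1) (1,5) (2,2) (2,4)

Answer: 4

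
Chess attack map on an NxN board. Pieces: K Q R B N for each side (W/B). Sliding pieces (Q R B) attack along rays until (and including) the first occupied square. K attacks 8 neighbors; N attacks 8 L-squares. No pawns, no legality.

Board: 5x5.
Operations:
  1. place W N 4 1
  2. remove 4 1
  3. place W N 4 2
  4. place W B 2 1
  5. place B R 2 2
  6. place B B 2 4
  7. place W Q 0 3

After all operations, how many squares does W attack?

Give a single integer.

Op 1: place WN@(4,1)
Op 2: remove (4,1)
Op 3: place WN@(4,2)
Op 4: place WB@(2,1)
Op 5: place BR@(2,2)
Op 6: place BB@(2,4)
Op 7: place WQ@(0,3)
Per-piece attacks for W:
  WQ@(0,3): attacks (0,4) (0,2) (0,1) (0,0) (1,3) (2,3) (3,3) (4,3) (1,4) (1,2) (2,1) [ray(1,-1) blocked at (2,1)]
  WB@(2,1): attacks (3,2) (4,3) (3,0) (1,2) (0,3) (1,0) [ray(-1,1) blocked at (0,3)]
  WN@(4,2): attacks (3,4) (2,3) (3,0) (2,1)
Union (16 distinct): (0,0) (0,1) (0,2) (0,3) (0,4) (1,0) (1,2) (1,3) (1,4) (2,1) (2,3) (3,0) (3,2) (3,3) (3,4) (4,3)

Answer: 16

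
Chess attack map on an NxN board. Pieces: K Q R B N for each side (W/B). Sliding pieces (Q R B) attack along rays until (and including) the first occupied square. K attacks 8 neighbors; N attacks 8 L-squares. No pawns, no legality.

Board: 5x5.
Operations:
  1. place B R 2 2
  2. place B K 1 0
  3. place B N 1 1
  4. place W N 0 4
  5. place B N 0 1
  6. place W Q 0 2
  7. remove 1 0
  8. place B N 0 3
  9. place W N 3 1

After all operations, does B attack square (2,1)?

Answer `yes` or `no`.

Op 1: place BR@(2,2)
Op 2: place BK@(1,0)
Op 3: place BN@(1,1)
Op 4: place WN@(0,4)
Op 5: place BN@(0,1)
Op 6: place WQ@(0,2)
Op 7: remove (1,0)
Op 8: place BN@(0,3)
Op 9: place WN@(3,1)
Per-piece attacks for B:
  BN@(0,1): attacks (1,3) (2,2) (2,0)
  BN@(0,3): attacks (2,4) (1,1) (2,2)
  BN@(1,1): attacks (2,3) (3,2) (0,3) (3,0)
  BR@(2,2): attacks (2,3) (2,4) (2,1) (2,0) (3,2) (4,2) (1,2) (0,2) [ray(-1,0) blocked at (0,2)]
B attacks (2,1): yes

Answer: yes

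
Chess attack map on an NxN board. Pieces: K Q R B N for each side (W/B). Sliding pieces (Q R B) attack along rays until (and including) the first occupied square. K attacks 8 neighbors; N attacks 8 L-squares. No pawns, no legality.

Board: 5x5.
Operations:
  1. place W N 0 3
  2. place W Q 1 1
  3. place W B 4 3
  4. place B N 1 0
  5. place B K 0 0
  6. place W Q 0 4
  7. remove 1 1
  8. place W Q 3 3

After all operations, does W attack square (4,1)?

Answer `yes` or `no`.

Op 1: place WN@(0,3)
Op 2: place WQ@(1,1)
Op 3: place WB@(4,3)
Op 4: place BN@(1,0)
Op 5: place BK@(0,0)
Op 6: place WQ@(0,4)
Op 7: remove (1,1)
Op 8: place WQ@(3,3)
Per-piece attacks for W:
  WN@(0,3): attacks (2,4) (1,1) (2,2)
  WQ@(0,4): attacks (0,3) (1,4) (2,4) (3,4) (4,4) (1,3) (2,2) (3,1) (4,0) [ray(0,-1) blocked at (0,3)]
  WQ@(3,3): attacks (3,4) (3,2) (3,1) (3,0) (4,3) (2,3) (1,3) (0,3) (4,4) (4,2) (2,4) (2,2) (1,1) (0,0) [ray(1,0) blocked at (4,3); ray(-1,0) blocked at (0,3); ray(-1,-1) blocked at (0,0)]
  WB@(4,3): attacks (3,4) (3,2) (2,1) (1,0) [ray(-1,-1) blocked at (1,0)]
W attacks (4,1): no

Answer: no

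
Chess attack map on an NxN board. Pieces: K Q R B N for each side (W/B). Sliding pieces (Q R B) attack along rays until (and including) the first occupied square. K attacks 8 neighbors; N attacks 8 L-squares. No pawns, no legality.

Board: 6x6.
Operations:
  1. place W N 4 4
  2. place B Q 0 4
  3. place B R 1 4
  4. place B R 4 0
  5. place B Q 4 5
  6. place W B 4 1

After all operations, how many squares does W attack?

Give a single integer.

Op 1: place WN@(4,4)
Op 2: place BQ@(0,4)
Op 3: place BR@(1,4)
Op 4: place BR@(4,0)
Op 5: place BQ@(4,5)
Op 6: place WB@(4,1)
Per-piece attacks for W:
  WB@(4,1): attacks (5,2) (5,0) (3,2) (2,3) (1,4) (3,0) [ray(-1,1) blocked at (1,4)]
  WN@(4,4): attacks (2,5) (5,2) (3,2) (2,3)
Union (7 distinct): (1,4) (2,3) (2,5) (3,0) (3,2) (5,0) (5,2)

Answer: 7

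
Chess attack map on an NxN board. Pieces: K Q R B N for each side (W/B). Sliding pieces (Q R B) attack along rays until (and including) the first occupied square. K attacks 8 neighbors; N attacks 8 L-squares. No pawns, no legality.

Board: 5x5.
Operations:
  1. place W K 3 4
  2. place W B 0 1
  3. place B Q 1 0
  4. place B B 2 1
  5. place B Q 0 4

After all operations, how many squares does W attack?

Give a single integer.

Answer: 8

Derivation:
Op 1: place WK@(3,4)
Op 2: place WB@(0,1)
Op 3: place BQ@(1,0)
Op 4: place BB@(2,1)
Op 5: place BQ@(0,4)
Per-piece attacks for W:
  WB@(0,1): attacks (1,2) (2,3) (3,4) (1,0) [ray(1,1) blocked at (3,4); ray(1,-1) blocked at (1,0)]
  WK@(3,4): attacks (3,3) (4,4) (2,4) (4,3) (2,3)
Union (8 distinct): (1,0) (1,2) (2,3) (2,4) (3,3) (3,4) (4,3) (4,4)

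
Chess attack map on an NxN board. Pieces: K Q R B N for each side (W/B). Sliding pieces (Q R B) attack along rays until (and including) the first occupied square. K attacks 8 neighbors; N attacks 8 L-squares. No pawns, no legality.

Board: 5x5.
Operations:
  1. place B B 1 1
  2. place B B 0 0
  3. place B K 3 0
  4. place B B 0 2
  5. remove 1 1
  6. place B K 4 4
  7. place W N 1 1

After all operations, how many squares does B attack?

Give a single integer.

Answer: 11

Derivation:
Op 1: place BB@(1,1)
Op 2: place BB@(0,0)
Op 3: place BK@(3,0)
Op 4: place BB@(0,2)
Op 5: remove (1,1)
Op 6: place BK@(4,4)
Op 7: place WN@(1,1)
Per-piece attacks for B:
  BB@(0,0): attacks (1,1) [ray(1,1) blocked at (1,1)]
  BB@(0,2): attacks (1,3) (2,4) (1,1) [ray(1,-1) blocked at (1,1)]
  BK@(3,0): attacks (3,1) (4,0) (2,0) (4,1) (2,1)
  BK@(4,4): attacks (4,3) (3,4) (3,3)
Union (11 distinct): (1,1) (1,3) (2,0) (2,1) (2,4) (3,1) (3,3) (3,4) (4,0) (4,1) (4,3)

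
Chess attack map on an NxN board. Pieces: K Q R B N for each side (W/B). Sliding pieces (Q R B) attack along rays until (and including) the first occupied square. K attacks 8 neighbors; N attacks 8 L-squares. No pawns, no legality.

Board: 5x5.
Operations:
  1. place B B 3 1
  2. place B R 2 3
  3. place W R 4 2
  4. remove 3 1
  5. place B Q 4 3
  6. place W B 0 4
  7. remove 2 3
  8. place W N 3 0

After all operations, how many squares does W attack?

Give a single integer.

Op 1: place BB@(3,1)
Op 2: place BR@(2,3)
Op 3: place WR@(4,2)
Op 4: remove (3,1)
Op 5: place BQ@(4,3)
Op 6: place WB@(0,4)
Op 7: remove (2,3)
Op 8: place WN@(3,0)
Per-piece attacks for W:
  WB@(0,4): attacks (1,3) (2,2) (3,1) (4,0)
  WN@(3,0): attacks (4,2) (2,2) (1,1)
  WR@(4,2): attacks (4,3) (4,1) (4,0) (3,2) (2,2) (1,2) (0,2) [ray(0,1) blocked at (4,3)]
Union (11 distinct): (0,2) (1,1) (1,2) (1,3) (2,2) (3,1) (3,2) (4,0) (4,1) (4,2) (4,3)

Answer: 11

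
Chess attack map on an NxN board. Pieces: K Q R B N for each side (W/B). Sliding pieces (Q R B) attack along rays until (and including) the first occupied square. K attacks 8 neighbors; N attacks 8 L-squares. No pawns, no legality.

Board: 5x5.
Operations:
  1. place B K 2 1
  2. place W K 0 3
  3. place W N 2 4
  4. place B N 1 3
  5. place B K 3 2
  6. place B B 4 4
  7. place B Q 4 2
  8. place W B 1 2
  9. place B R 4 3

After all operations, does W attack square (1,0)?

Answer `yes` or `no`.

Answer: no

Derivation:
Op 1: place BK@(2,1)
Op 2: place WK@(0,3)
Op 3: place WN@(2,4)
Op 4: place BN@(1,3)
Op 5: place BK@(3,2)
Op 6: place BB@(4,4)
Op 7: place BQ@(4,2)
Op 8: place WB@(1,2)
Op 9: place BR@(4,3)
Per-piece attacks for W:
  WK@(0,3): attacks (0,4) (0,2) (1,3) (1,4) (1,2)
  WB@(1,2): attacks (2,3) (3,4) (2,1) (0,3) (0,1) [ray(1,-1) blocked at (2,1); ray(-1,1) blocked at (0,3)]
  WN@(2,4): attacks (3,2) (4,3) (1,2) (0,3)
W attacks (1,0): no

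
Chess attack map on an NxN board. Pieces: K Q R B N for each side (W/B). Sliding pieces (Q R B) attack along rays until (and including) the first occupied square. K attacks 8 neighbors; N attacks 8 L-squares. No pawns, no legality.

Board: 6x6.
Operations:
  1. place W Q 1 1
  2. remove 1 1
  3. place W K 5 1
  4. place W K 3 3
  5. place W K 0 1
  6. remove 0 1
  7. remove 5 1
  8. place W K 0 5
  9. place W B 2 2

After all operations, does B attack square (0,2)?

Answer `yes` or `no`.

Answer: no

Derivation:
Op 1: place WQ@(1,1)
Op 2: remove (1,1)
Op 3: place WK@(5,1)
Op 4: place WK@(3,3)
Op 5: place WK@(0,1)
Op 6: remove (0,1)
Op 7: remove (5,1)
Op 8: place WK@(0,5)
Op 9: place WB@(2,2)
Per-piece attacks for B:
B attacks (0,2): no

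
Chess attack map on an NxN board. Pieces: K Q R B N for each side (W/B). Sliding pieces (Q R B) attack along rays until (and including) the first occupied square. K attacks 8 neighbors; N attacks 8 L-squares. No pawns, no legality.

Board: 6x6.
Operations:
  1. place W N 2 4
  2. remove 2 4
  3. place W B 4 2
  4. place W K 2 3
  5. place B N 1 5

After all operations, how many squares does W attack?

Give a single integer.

Op 1: place WN@(2,4)
Op 2: remove (2,4)
Op 3: place WB@(4,2)
Op 4: place WK@(2,3)
Op 5: place BN@(1,5)
Per-piece attacks for W:
  WK@(2,3): attacks (2,4) (2,2) (3,3) (1,3) (3,4) (3,2) (1,4) (1,2)
  WB@(4,2): attacks (5,3) (5,1) (3,3) (2,4) (1,5) (3,1) (2,0) [ray(-1,1) blocked at (1,5)]
Union (13 distinct): (1,2) (1,3) (1,4) (1,5) (2,0) (2,2) (2,4) (3,1) (3,2) (3,3) (3,4) (5,1) (5,3)

Answer: 13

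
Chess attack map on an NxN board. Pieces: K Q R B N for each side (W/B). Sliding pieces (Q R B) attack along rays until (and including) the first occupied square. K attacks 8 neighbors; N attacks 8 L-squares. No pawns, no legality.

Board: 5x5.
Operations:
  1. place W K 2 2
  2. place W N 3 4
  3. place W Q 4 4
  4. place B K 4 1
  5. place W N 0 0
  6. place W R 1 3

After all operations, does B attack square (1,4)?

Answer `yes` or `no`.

Op 1: place WK@(2,2)
Op 2: place WN@(3,4)
Op 3: place WQ@(4,4)
Op 4: place BK@(4,1)
Op 5: place WN@(0,0)
Op 6: place WR@(1,3)
Per-piece attacks for B:
  BK@(4,1): attacks (4,2) (4,0) (3,1) (3,2) (3,0)
B attacks (1,4): no

Answer: no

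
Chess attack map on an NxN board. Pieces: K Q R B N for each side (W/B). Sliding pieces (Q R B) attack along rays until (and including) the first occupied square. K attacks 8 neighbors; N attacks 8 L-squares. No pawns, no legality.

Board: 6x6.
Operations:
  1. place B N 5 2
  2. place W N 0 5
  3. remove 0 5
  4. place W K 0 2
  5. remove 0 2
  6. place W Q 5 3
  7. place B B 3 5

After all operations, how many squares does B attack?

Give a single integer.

Answer: 8

Derivation:
Op 1: place BN@(5,2)
Op 2: place WN@(0,5)
Op 3: remove (0,5)
Op 4: place WK@(0,2)
Op 5: remove (0,2)
Op 6: place WQ@(5,3)
Op 7: place BB@(3,5)
Per-piece attacks for B:
  BB@(3,5): attacks (4,4) (5,3) (2,4) (1,3) (0,2) [ray(1,-1) blocked at (5,3)]
  BN@(5,2): attacks (4,4) (3,3) (4,0) (3,1)
Union (8 distinct): (0,2) (1,3) (2,4) (3,1) (3,3) (4,0) (4,4) (5,3)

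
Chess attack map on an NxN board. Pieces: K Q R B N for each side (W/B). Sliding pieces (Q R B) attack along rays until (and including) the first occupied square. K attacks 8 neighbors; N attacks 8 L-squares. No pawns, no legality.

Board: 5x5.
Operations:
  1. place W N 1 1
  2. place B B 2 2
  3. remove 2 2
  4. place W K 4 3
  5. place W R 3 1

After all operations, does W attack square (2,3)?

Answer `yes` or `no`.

Answer: yes

Derivation:
Op 1: place WN@(1,1)
Op 2: place BB@(2,2)
Op 3: remove (2,2)
Op 4: place WK@(4,3)
Op 5: place WR@(3,1)
Per-piece attacks for W:
  WN@(1,1): attacks (2,3) (3,2) (0,3) (3,0)
  WR@(3,1): attacks (3,2) (3,3) (3,4) (3,0) (4,1) (2,1) (1,1) [ray(-1,0) blocked at (1,1)]
  WK@(4,3): attacks (4,4) (4,2) (3,3) (3,4) (3,2)
W attacks (2,3): yes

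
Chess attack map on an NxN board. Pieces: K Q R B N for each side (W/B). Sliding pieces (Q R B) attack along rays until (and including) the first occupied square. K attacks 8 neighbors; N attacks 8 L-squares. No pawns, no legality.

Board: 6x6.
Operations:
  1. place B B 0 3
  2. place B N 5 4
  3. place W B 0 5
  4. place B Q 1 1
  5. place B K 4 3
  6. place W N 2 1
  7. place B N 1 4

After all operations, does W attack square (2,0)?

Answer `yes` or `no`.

Op 1: place BB@(0,3)
Op 2: place BN@(5,4)
Op 3: place WB@(0,5)
Op 4: place BQ@(1,1)
Op 5: place BK@(4,3)
Op 6: place WN@(2,1)
Op 7: place BN@(1,4)
Per-piece attacks for W:
  WB@(0,5): attacks (1,4) [ray(1,-1) blocked at (1,4)]
  WN@(2,1): attacks (3,3) (4,2) (1,3) (0,2) (4,0) (0,0)
W attacks (2,0): no

Answer: no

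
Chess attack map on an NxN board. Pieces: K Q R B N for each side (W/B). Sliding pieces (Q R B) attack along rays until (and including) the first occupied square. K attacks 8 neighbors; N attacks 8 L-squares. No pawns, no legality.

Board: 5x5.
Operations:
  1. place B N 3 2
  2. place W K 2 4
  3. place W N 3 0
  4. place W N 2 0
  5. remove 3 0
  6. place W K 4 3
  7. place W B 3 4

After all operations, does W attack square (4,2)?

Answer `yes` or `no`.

Op 1: place BN@(3,2)
Op 2: place WK@(2,4)
Op 3: place WN@(3,0)
Op 4: place WN@(2,0)
Op 5: remove (3,0)
Op 6: place WK@(4,3)
Op 7: place WB@(3,4)
Per-piece attacks for W:
  WN@(2,0): attacks (3,2) (4,1) (1,2) (0,1)
  WK@(2,4): attacks (2,3) (3,4) (1,4) (3,3) (1,3)
  WB@(3,4): attacks (4,3) (2,3) (1,2) (0,1) [ray(1,-1) blocked at (4,3)]
  WK@(4,3): attacks (4,4) (4,2) (3,3) (3,4) (3,2)
W attacks (4,2): yes

Answer: yes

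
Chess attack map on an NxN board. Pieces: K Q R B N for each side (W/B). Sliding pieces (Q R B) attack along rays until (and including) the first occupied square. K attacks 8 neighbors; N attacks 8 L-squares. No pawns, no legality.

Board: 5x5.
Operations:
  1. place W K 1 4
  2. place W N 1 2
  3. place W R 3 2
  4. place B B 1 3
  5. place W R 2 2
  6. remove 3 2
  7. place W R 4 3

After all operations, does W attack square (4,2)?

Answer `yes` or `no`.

Op 1: place WK@(1,4)
Op 2: place WN@(1,2)
Op 3: place WR@(3,2)
Op 4: place BB@(1,3)
Op 5: place WR@(2,2)
Op 6: remove (3,2)
Op 7: place WR@(4,3)
Per-piece attacks for W:
  WN@(1,2): attacks (2,4) (3,3) (0,4) (2,0) (3,1) (0,0)
  WK@(1,4): attacks (1,3) (2,4) (0,4) (2,3) (0,3)
  WR@(2,2): attacks (2,3) (2,4) (2,1) (2,0) (3,2) (4,2) (1,2) [ray(-1,0) blocked at (1,2)]
  WR@(4,3): attacks (4,4) (4,2) (4,1) (4,0) (3,3) (2,3) (1,3) [ray(-1,0) blocked at (1,3)]
W attacks (4,2): yes

Answer: yes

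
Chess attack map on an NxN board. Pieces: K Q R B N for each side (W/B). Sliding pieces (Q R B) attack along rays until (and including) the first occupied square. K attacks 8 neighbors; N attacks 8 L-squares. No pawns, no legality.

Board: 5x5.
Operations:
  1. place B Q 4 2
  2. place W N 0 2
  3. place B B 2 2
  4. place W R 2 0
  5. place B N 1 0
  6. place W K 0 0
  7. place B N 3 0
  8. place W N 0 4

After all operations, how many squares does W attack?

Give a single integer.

Op 1: place BQ@(4,2)
Op 2: place WN@(0,2)
Op 3: place BB@(2,2)
Op 4: place WR@(2,0)
Op 5: place BN@(1,0)
Op 6: place WK@(0,0)
Op 7: place BN@(3,0)
Op 8: place WN@(0,4)
Per-piece attacks for W:
  WK@(0,0): attacks (0,1) (1,0) (1,1)
  WN@(0,2): attacks (1,4) (2,3) (1,0) (2,1)
  WN@(0,4): attacks (1,2) (2,3)
  WR@(2,0): attacks (2,1) (2,2) (3,0) (1,0) [ray(0,1) blocked at (2,2); ray(1,0) blocked at (3,0); ray(-1,0) blocked at (1,0)]
Union (9 distinct): (0,1) (1,0) (1,1) (1,2) (1,4) (2,1) (2,2) (2,3) (3,0)

Answer: 9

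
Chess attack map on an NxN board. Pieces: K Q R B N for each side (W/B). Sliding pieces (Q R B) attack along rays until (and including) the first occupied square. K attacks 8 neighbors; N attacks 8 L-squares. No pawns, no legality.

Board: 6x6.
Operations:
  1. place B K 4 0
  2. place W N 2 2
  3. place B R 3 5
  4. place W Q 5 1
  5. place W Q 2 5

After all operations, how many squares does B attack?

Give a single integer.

Op 1: place BK@(4,0)
Op 2: place WN@(2,2)
Op 3: place BR@(3,5)
Op 4: place WQ@(5,1)
Op 5: place WQ@(2,5)
Per-piece attacks for B:
  BR@(3,5): attacks (3,4) (3,3) (3,2) (3,1) (3,0) (4,5) (5,5) (2,5) [ray(-1,0) blocked at (2,5)]
  BK@(4,0): attacks (4,1) (5,0) (3,0) (5,1) (3,1)
Union (11 distinct): (2,5) (3,0) (3,1) (3,2) (3,3) (3,4) (4,1) (4,5) (5,0) (5,1) (5,5)

Answer: 11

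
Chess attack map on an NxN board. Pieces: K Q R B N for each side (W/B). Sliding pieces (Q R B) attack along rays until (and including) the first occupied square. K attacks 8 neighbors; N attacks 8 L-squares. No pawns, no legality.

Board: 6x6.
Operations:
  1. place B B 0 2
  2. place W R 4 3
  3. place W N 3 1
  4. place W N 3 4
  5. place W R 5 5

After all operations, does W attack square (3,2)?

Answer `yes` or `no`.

Answer: no

Derivation:
Op 1: place BB@(0,2)
Op 2: place WR@(4,3)
Op 3: place WN@(3,1)
Op 4: place WN@(3,4)
Op 5: place WR@(5,5)
Per-piece attacks for W:
  WN@(3,1): attacks (4,3) (5,2) (2,3) (1,2) (5,0) (1,0)
  WN@(3,4): attacks (5,5) (1,5) (4,2) (5,3) (2,2) (1,3)
  WR@(4,3): attacks (4,4) (4,5) (4,2) (4,1) (4,0) (5,3) (3,3) (2,3) (1,3) (0,3)
  WR@(5,5): attacks (5,4) (5,3) (5,2) (5,1) (5,0) (4,5) (3,5) (2,5) (1,5) (0,5)
W attacks (3,2): no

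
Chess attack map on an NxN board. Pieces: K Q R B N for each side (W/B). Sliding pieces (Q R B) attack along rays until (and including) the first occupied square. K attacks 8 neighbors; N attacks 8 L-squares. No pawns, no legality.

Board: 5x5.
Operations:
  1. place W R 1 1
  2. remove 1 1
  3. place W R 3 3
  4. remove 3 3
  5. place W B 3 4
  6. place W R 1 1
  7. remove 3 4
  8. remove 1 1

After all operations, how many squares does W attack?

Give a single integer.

Op 1: place WR@(1,1)
Op 2: remove (1,1)
Op 3: place WR@(3,3)
Op 4: remove (3,3)
Op 5: place WB@(3,4)
Op 6: place WR@(1,1)
Op 7: remove (3,4)
Op 8: remove (1,1)
Per-piece attacks for W:
Union (0 distinct): (none)

Answer: 0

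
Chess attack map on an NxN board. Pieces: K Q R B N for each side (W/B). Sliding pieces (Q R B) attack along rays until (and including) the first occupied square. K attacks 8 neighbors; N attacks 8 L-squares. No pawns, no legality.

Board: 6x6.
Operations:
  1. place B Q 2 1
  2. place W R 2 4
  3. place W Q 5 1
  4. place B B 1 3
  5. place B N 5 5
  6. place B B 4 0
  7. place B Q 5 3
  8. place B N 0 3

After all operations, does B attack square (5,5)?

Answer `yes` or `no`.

Op 1: place BQ@(2,1)
Op 2: place WR@(2,4)
Op 3: place WQ@(5,1)
Op 4: place BB@(1,3)
Op 5: place BN@(5,5)
Op 6: place BB@(4,0)
Op 7: place BQ@(5,3)
Op 8: place BN@(0,3)
Per-piece attacks for B:
  BN@(0,3): attacks (1,5) (2,4) (1,1) (2,2)
  BB@(1,3): attacks (2,4) (2,2) (3,1) (4,0) (0,4) (0,2) [ray(1,1) blocked at (2,4); ray(1,-1) blocked at (4,0)]
  BQ@(2,1): attacks (2,2) (2,3) (2,4) (2,0) (3,1) (4,1) (5,1) (1,1) (0,1) (3,2) (4,3) (5,4) (3,0) (1,2) (0,3) (1,0) [ray(0,1) blocked at (2,4); ray(1,0) blocked at (5,1); ray(-1,1) blocked at (0,3)]
  BB@(4,0): attacks (5,1) (3,1) (2,2) (1,3) [ray(1,1) blocked at (5,1); ray(-1,1) blocked at (1,3)]
  BQ@(5,3): attacks (5,4) (5,5) (5,2) (5,1) (4,3) (3,3) (2,3) (1,3) (4,4) (3,5) (4,2) (3,1) (2,0) [ray(0,1) blocked at (5,5); ray(0,-1) blocked at (5,1); ray(-1,0) blocked at (1,3)]
  BN@(5,5): attacks (4,3) (3,4)
B attacks (5,5): yes

Answer: yes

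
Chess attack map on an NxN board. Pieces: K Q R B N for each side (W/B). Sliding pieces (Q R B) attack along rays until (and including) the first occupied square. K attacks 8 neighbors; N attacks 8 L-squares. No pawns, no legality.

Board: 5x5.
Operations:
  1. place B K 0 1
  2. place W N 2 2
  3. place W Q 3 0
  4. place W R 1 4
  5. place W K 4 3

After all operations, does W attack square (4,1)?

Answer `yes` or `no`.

Op 1: place BK@(0,1)
Op 2: place WN@(2,2)
Op 3: place WQ@(3,0)
Op 4: place WR@(1,4)
Op 5: place WK@(4,3)
Per-piece attacks for W:
  WR@(1,4): attacks (1,3) (1,2) (1,1) (1,0) (2,4) (3,4) (4,4) (0,4)
  WN@(2,2): attacks (3,4) (4,3) (1,4) (0,3) (3,0) (4,1) (1,0) (0,1)
  WQ@(3,0): attacks (3,1) (3,2) (3,3) (3,4) (4,0) (2,0) (1,0) (0,0) (4,1) (2,1) (1,2) (0,3)
  WK@(4,3): attacks (4,4) (4,2) (3,3) (3,4) (3,2)
W attacks (4,1): yes

Answer: yes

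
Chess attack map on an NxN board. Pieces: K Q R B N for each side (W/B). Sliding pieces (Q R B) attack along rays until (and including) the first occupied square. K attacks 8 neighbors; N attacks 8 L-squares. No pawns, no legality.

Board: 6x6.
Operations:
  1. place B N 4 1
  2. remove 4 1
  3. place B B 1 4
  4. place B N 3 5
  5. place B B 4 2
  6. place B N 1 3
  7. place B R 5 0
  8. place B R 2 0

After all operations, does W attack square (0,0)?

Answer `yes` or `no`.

Answer: no

Derivation:
Op 1: place BN@(4,1)
Op 2: remove (4,1)
Op 3: place BB@(1,4)
Op 4: place BN@(3,5)
Op 5: place BB@(4,2)
Op 6: place BN@(1,3)
Op 7: place BR@(5,0)
Op 8: place BR@(2,0)
Per-piece attacks for W:
W attacks (0,0): no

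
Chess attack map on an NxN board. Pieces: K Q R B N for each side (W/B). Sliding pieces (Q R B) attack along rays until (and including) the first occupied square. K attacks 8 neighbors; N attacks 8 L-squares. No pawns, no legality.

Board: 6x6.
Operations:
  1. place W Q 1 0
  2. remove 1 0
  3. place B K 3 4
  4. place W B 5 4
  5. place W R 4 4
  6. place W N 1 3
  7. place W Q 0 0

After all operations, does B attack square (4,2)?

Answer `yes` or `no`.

Answer: no

Derivation:
Op 1: place WQ@(1,0)
Op 2: remove (1,0)
Op 3: place BK@(3,4)
Op 4: place WB@(5,4)
Op 5: place WR@(4,4)
Op 6: place WN@(1,3)
Op 7: place WQ@(0,0)
Per-piece attacks for B:
  BK@(3,4): attacks (3,5) (3,3) (4,4) (2,4) (4,5) (4,3) (2,5) (2,3)
B attacks (4,2): no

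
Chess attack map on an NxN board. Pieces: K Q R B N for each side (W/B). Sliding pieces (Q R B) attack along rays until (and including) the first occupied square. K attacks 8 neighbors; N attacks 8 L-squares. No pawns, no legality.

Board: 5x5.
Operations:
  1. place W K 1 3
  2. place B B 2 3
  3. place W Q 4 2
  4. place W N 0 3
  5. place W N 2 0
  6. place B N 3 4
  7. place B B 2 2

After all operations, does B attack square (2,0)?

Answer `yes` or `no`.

Answer: no

Derivation:
Op 1: place WK@(1,3)
Op 2: place BB@(2,3)
Op 3: place WQ@(4,2)
Op 4: place WN@(0,3)
Op 5: place WN@(2,0)
Op 6: place BN@(3,4)
Op 7: place BB@(2,2)
Per-piece attacks for B:
  BB@(2,2): attacks (3,3) (4,4) (3,1) (4,0) (1,3) (1,1) (0,0) [ray(-1,1) blocked at (1,3)]
  BB@(2,3): attacks (3,4) (3,2) (4,1) (1,4) (1,2) (0,1) [ray(1,1) blocked at (3,4)]
  BN@(3,4): attacks (4,2) (2,2) (1,3)
B attacks (2,0): no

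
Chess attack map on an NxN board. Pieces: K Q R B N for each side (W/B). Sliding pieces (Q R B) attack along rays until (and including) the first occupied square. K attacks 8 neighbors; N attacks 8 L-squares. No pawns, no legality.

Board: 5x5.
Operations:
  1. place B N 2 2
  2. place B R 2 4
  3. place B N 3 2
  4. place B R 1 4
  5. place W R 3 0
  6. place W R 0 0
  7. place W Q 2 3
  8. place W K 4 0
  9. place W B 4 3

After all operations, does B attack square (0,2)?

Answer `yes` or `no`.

Answer: no

Derivation:
Op 1: place BN@(2,2)
Op 2: place BR@(2,4)
Op 3: place BN@(3,2)
Op 4: place BR@(1,4)
Op 5: place WR@(3,0)
Op 6: place WR@(0,0)
Op 7: place WQ@(2,3)
Op 8: place WK@(4,0)
Op 9: place WB@(4,3)
Per-piece attacks for B:
  BR@(1,4): attacks (1,3) (1,2) (1,1) (1,0) (2,4) (0,4) [ray(1,0) blocked at (2,4)]
  BN@(2,2): attacks (3,4) (4,3) (1,4) (0,3) (3,0) (4,1) (1,0) (0,1)
  BR@(2,4): attacks (2,3) (3,4) (4,4) (1,4) [ray(0,-1) blocked at (2,3); ray(-1,0) blocked at (1,4)]
  BN@(3,2): attacks (4,4) (2,4) (1,3) (4,0) (2,0) (1,1)
B attacks (0,2): no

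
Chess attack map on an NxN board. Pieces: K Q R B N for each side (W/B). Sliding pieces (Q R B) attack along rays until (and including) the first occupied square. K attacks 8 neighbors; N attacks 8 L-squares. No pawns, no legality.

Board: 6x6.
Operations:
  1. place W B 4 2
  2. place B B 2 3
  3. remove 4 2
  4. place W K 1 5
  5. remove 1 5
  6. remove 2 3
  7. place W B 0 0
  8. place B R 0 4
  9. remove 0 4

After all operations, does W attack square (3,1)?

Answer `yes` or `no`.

Answer: no

Derivation:
Op 1: place WB@(4,2)
Op 2: place BB@(2,3)
Op 3: remove (4,2)
Op 4: place WK@(1,5)
Op 5: remove (1,5)
Op 6: remove (2,3)
Op 7: place WB@(0,0)
Op 8: place BR@(0,4)
Op 9: remove (0,4)
Per-piece attacks for W:
  WB@(0,0): attacks (1,1) (2,2) (3,3) (4,4) (5,5)
W attacks (3,1): no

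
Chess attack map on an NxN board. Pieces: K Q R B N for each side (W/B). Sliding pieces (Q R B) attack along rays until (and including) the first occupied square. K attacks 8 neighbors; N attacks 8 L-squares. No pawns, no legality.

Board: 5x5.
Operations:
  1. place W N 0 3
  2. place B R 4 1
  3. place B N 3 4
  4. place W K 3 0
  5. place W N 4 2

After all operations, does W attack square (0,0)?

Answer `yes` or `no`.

Answer: no

Derivation:
Op 1: place WN@(0,3)
Op 2: place BR@(4,1)
Op 3: place BN@(3,4)
Op 4: place WK@(3,0)
Op 5: place WN@(4,2)
Per-piece attacks for W:
  WN@(0,3): attacks (2,4) (1,1) (2,2)
  WK@(3,0): attacks (3,1) (4,0) (2,0) (4,1) (2,1)
  WN@(4,2): attacks (3,4) (2,3) (3,0) (2,1)
W attacks (0,0): no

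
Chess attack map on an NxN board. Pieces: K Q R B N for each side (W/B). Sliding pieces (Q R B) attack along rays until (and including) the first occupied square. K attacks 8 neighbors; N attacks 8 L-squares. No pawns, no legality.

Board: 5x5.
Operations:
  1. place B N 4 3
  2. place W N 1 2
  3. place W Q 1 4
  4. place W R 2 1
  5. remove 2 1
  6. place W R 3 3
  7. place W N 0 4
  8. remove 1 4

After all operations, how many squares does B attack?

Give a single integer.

Answer: 3

Derivation:
Op 1: place BN@(4,3)
Op 2: place WN@(1,2)
Op 3: place WQ@(1,4)
Op 4: place WR@(2,1)
Op 5: remove (2,1)
Op 6: place WR@(3,3)
Op 7: place WN@(0,4)
Op 8: remove (1,4)
Per-piece attacks for B:
  BN@(4,3): attacks (2,4) (3,1) (2,2)
Union (3 distinct): (2,2) (2,4) (3,1)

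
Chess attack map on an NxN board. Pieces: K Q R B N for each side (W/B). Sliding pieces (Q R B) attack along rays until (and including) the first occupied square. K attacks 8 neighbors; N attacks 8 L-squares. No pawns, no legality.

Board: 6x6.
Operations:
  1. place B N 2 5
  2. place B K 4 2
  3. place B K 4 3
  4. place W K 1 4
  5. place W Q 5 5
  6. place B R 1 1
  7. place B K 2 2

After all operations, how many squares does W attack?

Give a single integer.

Answer: 18

Derivation:
Op 1: place BN@(2,5)
Op 2: place BK@(4,2)
Op 3: place BK@(4,3)
Op 4: place WK@(1,4)
Op 5: place WQ@(5,5)
Op 6: place BR@(1,1)
Op 7: place BK@(2,2)
Per-piece attacks for W:
  WK@(1,4): attacks (1,5) (1,3) (2,4) (0,4) (2,5) (2,3) (0,5) (0,3)
  WQ@(5,5): attacks (5,4) (5,3) (5,2) (5,1) (5,0) (4,5) (3,5) (2,5) (4,4) (3,3) (2,2) [ray(-1,0) blocked at (2,5); ray(-1,-1) blocked at (2,2)]
Union (18 distinct): (0,3) (0,4) (0,5) (1,3) (1,5) (2,2) (2,3) (2,4) (2,5) (3,3) (3,5) (4,4) (4,5) (5,0) (5,1) (5,2) (5,3) (5,4)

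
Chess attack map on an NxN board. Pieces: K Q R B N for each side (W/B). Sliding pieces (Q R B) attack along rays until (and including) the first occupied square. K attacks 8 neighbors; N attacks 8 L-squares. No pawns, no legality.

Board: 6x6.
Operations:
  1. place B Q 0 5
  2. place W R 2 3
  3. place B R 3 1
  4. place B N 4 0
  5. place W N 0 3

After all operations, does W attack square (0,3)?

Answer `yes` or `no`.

Op 1: place BQ@(0,5)
Op 2: place WR@(2,3)
Op 3: place BR@(3,1)
Op 4: place BN@(4,0)
Op 5: place WN@(0,3)
Per-piece attacks for W:
  WN@(0,3): attacks (1,5) (2,4) (1,1) (2,2)
  WR@(2,3): attacks (2,4) (2,5) (2,2) (2,1) (2,0) (3,3) (4,3) (5,3) (1,3) (0,3) [ray(-1,0) blocked at (0,3)]
W attacks (0,3): yes

Answer: yes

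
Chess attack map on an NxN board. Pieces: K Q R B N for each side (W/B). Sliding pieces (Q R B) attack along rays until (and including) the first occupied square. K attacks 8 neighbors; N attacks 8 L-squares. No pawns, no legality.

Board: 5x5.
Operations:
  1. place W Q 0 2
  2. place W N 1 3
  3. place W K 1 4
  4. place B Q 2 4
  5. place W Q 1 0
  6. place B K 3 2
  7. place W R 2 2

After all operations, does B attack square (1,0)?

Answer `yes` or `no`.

Op 1: place WQ@(0,2)
Op 2: place WN@(1,3)
Op 3: place WK@(1,4)
Op 4: place BQ@(2,4)
Op 5: place WQ@(1,0)
Op 6: place BK@(3,2)
Op 7: place WR@(2,2)
Per-piece attacks for B:
  BQ@(2,4): attacks (2,3) (2,2) (3,4) (4,4) (1,4) (3,3) (4,2) (1,3) [ray(0,-1) blocked at (2,2); ray(-1,0) blocked at (1,4); ray(-1,-1) blocked at (1,3)]
  BK@(3,2): attacks (3,3) (3,1) (4,2) (2,2) (4,3) (4,1) (2,3) (2,1)
B attacks (1,0): no

Answer: no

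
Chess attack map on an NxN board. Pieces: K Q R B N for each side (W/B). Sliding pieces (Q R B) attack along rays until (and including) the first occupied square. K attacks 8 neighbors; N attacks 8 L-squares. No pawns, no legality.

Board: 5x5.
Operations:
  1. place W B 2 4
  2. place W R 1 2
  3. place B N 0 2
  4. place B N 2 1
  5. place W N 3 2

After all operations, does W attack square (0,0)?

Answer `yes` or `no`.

Op 1: place WB@(2,4)
Op 2: place WR@(1,2)
Op 3: place BN@(0,2)
Op 4: place BN@(2,1)
Op 5: place WN@(3,2)
Per-piece attacks for W:
  WR@(1,2): attacks (1,3) (1,4) (1,1) (1,0) (2,2) (3,2) (0,2) [ray(1,0) blocked at (3,2); ray(-1,0) blocked at (0,2)]
  WB@(2,4): attacks (3,3) (4,2) (1,3) (0,2) [ray(-1,-1) blocked at (0,2)]
  WN@(3,2): attacks (4,4) (2,4) (1,3) (4,0) (2,0) (1,1)
W attacks (0,0): no

Answer: no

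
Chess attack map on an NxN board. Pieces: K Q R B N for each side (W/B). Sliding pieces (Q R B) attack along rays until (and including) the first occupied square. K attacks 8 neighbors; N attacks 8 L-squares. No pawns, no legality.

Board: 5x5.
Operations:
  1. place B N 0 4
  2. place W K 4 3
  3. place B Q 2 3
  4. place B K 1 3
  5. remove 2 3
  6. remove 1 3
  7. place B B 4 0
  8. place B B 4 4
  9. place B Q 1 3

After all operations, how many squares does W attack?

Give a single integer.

Op 1: place BN@(0,4)
Op 2: place WK@(4,3)
Op 3: place BQ@(2,3)
Op 4: place BK@(1,3)
Op 5: remove (2,3)
Op 6: remove (1,3)
Op 7: place BB@(4,0)
Op 8: place BB@(4,4)
Op 9: place BQ@(1,3)
Per-piece attacks for W:
  WK@(4,3): attacks (4,4) (4,2) (3,3) (3,4) (3,2)
Union (5 distinct): (3,2) (3,3) (3,4) (4,2) (4,4)

Answer: 5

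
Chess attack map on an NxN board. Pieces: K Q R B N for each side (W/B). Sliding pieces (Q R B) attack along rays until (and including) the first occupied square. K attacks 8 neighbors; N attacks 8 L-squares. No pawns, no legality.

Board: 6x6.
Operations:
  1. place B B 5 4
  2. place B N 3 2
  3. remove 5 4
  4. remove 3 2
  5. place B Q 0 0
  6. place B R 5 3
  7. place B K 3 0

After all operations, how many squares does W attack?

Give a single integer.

Answer: 0

Derivation:
Op 1: place BB@(5,4)
Op 2: place BN@(3,2)
Op 3: remove (5,4)
Op 4: remove (3,2)
Op 5: place BQ@(0,0)
Op 6: place BR@(5,3)
Op 7: place BK@(3,0)
Per-piece attacks for W:
Union (0 distinct): (none)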